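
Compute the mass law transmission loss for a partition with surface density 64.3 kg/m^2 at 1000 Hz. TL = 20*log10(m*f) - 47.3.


m * f = 64.3 * 1000 = 64300
20*log10(64300) = 96.1642 dB
TL = 96.1642 - 47.3 = 48.864 dB


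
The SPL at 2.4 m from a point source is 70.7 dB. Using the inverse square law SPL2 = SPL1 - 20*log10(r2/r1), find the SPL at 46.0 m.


r2/r1 = 46.0/2.4 = 19.1667
Correction = 20*log10(19.1667) = 25.6509 dB
SPL2 = 70.7 - 25.6509 = 45.049 dB


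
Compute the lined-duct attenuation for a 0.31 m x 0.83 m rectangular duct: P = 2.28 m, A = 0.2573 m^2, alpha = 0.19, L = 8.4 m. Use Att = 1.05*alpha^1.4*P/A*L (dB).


alpha^1.4 = 0.19^1.4 = 0.0977811
Attenuation rate = 1.05 * alpha^1.4 * P / A
= 1.05 * 0.0977811 * 2.28 / 0.2573 = 0.909786 dB/m
Total Att = 0.909786 * 8.4 = 7.6422 dB


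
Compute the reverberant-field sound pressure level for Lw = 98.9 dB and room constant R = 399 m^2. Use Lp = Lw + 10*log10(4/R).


4/R = 4/399 = 0.0100251
Lp = 98.9 + 10*log10(0.0100251) = 78.911 dB


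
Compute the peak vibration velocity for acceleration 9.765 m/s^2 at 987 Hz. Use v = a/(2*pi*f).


omega = 2*pi*f = 2*pi*987 = 6201.5 rad/s
v = a / omega = 9.765 / 6201.5 = 0.0015746 m/s


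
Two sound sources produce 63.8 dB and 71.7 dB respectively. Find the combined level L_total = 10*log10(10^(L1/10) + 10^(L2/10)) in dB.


10^(63.8/10) = 2.39883e+06
10^(71.7/10) = 1.47911e+07
Sum = 2.39883e+06 + 1.47911e+07 = 1.71899e+07
L_total = 10*log10(1.71899e+07) = 72.353 dB


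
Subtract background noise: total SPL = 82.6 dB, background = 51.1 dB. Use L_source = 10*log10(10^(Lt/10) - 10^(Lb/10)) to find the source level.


10^(82.6/10) = 1.8197e+08
10^(51.1/10) = 128825
Difference = 1.8197e+08 - 128825 = 1.81841e+08
L_source = 10*log10(1.81841e+08) = 82.597 dB


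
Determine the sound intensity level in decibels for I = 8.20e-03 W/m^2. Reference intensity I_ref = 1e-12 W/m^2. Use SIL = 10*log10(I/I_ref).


I / I_ref = 8.20e-03 / 1e-12 = 8.2e+09
SIL = 10 * log10(8.2e+09) = 99.138 dB


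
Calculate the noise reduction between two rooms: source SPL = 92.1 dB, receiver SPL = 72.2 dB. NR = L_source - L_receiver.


NR = L_source - L_receiver (difference between source and receiving room levels)
NR = 92.1 - 72.2 = 19.9 dB


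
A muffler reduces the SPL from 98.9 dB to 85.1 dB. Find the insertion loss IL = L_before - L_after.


Insertion loss = SPL without muffler - SPL with muffler
IL = 98.9 - 85.1 = 13.8 dB


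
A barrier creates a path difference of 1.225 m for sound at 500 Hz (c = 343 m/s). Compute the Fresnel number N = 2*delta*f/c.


N = 2*delta*f/c = 2*delta/lambda, where lambda = c/f
lambda = 343 / 500 = 0.686 m
N = 2 * 1.225 / 0.686 = 3.5714


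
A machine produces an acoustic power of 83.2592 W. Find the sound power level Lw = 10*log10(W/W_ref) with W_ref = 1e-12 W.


W / W_ref = 83.2592 / 1e-12 = 8.32592e+13
Lw = 10 * log10(8.32592e+13) = 139.2 dB


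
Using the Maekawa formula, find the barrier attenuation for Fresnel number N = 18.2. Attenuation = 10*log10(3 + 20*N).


3 + 20*N = 3 + 20*18.2 = 367
Att = 10*log10(367) = 25.647 dB


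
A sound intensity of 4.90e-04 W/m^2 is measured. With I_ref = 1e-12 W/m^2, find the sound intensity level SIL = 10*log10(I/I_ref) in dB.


I / I_ref = 4.90e-04 / 1e-12 = 4.9e+08
SIL = 10 * log10(4.9e+08) = 86.902 dB


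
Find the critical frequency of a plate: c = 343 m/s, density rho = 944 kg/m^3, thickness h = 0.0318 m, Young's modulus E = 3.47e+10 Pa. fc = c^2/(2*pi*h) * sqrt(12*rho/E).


12*rho/E = 12*944/3.47e+10 = 3.26455e-07
sqrt(12*rho/E) = sqrt(3.26455e-07) = 0.000571362
c^2/(2*pi*h) = 343^2/(2*pi*0.0318) = 588818
fc = 588818 * 0.000571362 = 336.43 Hz


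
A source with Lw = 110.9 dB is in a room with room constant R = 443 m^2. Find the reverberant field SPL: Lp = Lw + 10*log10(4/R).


4/R = 4/443 = 0.00902935
Lp = 110.9 + 10*log10(0.00902935) = 90.457 dB


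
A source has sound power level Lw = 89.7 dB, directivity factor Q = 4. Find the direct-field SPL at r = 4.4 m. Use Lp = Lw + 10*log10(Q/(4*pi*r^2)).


4*pi*r^2 = 4*pi*4.4^2 = 243.285 m^2
Q / (4*pi*r^2) = 4 / 243.285 = 0.0164416
Lp = 89.7 + 10*log10(0.0164416) = 71.859 dB


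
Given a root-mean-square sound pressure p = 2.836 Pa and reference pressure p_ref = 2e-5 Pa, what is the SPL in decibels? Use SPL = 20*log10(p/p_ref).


p / p_ref = 2.836 / 2e-5 = 141800
SPL = 20 * log10(141800) = 103.03 dB


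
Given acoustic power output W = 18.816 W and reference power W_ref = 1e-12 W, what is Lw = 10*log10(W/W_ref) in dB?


W / W_ref = 18.816 / 1e-12 = 1.8816e+13
Lw = 10 * log10(1.8816e+13) = 132.75 dB


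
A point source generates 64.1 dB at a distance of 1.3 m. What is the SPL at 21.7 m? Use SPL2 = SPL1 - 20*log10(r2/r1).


r2/r1 = 21.7/1.3 = 16.6923
Correction = 20*log10(16.6923) = 24.4503 dB
SPL2 = 64.1 - 24.4503 = 39.65 dB


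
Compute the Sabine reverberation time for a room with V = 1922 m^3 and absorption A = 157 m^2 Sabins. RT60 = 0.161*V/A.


RT60 = 0.161 * 1922 / 157 = 1.971 s


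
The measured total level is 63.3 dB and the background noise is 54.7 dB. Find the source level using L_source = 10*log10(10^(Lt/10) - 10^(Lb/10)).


10^(63.3/10) = 2.13796e+06
10^(54.7/10) = 295121
Difference = 2.13796e+06 - 295121 = 1.84284e+06
L_source = 10*log10(1.84284e+06) = 62.655 dB


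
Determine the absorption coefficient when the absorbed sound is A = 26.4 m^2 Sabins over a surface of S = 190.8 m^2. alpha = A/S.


Absorption coefficient = absorbed power / incident power
alpha = A / S = 26.4 / 190.8 = 0.13836


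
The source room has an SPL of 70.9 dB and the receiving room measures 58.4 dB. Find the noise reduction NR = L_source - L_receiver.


NR = L_source - L_receiver (difference between source and receiving room levels)
NR = 70.9 - 58.4 = 12.5 dB


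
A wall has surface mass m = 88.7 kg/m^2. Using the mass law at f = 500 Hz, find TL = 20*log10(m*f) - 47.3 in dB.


m * f = 88.7 * 500 = 44350
20*log10(44350) = 92.9379 dB
TL = 92.9379 - 47.3 = 45.638 dB


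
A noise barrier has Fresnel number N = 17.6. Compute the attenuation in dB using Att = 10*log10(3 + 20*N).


3 + 20*N = 3 + 20*17.6 = 355
Att = 10*log10(355) = 25.502 dB


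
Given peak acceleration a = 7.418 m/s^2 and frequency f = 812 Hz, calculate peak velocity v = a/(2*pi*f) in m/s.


omega = 2*pi*f = 2*pi*812 = 5101.95 rad/s
v = a / omega = 7.418 / 5101.95 = 0.001454 m/s


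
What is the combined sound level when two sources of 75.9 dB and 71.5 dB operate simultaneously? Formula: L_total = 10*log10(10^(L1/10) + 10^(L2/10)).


10^(75.9/10) = 3.89045e+07
10^(71.5/10) = 1.41254e+07
Sum = 3.89045e+07 + 1.41254e+07 = 5.30299e+07
L_total = 10*log10(5.30299e+07) = 77.245 dB


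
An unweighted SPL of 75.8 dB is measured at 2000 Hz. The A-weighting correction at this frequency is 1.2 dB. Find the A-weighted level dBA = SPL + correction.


A-weighting table: 2000 Hz -> 1.2 dB correction
SPL_A = SPL + correction = 75.8 + (1.2) = 77 dBA


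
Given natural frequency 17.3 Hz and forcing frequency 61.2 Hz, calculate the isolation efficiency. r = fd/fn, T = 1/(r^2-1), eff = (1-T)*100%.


r = 61.2 / 17.3 = 3.53757
r^2 - 1 = 3.53757^2 - 1 = 11.5144
T = 1/11.5144 = 0.0868478
Efficiency = (1 - 0.0868478)*100 = 91.315 %


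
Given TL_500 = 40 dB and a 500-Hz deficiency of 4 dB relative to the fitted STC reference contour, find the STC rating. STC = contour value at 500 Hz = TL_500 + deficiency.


By ASTM E413, STC = value of the fitted reference contour at 500 Hz.
Contour value at 500 Hz = TL_500 + deficiency = 40 + 4 = 44
STC = 44


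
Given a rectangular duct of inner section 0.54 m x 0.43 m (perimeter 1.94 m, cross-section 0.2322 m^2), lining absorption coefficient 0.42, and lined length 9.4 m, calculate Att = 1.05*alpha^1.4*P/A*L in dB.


alpha^1.4 = 0.42^1.4 = 0.296858
Attenuation rate = 1.05 * alpha^1.4 * P / A
= 1.05 * 0.296858 * 1.94 / 0.2322 = 2.60422 dB/m
Total Att = 2.60422 * 9.4 = 24.48 dB


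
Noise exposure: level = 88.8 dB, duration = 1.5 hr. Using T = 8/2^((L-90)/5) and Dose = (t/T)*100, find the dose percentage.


T_allowed = 8 / 2^((88.8 - 90)/5) = 9.44794 hr
Dose = 1.5 / 9.44794 * 100 = 15.876 %


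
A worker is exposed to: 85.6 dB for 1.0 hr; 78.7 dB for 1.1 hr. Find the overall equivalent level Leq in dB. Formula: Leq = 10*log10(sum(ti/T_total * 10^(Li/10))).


T_total = 1.0 + 1.1 = 2.1 hr
(1.0/2.1) * 10^(85.6/10) = 1.72894e+08
(1.1/2.1) * 10^(78.7/10) = 3.88305e+07
Sum = 1.72894e+08 + 3.88305e+07 = 2.11724e+08
Leq = 10*log10(2.11724e+08) = 83.258 dB


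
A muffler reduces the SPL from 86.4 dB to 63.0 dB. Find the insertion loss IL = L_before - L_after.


Insertion loss = SPL without muffler - SPL with muffler
IL = 86.4 - 63.0 = 23.4 dB


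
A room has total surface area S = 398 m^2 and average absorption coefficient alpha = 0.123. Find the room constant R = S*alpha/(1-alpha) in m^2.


R = 398 * 0.123 / (1 - 0.123) = 55.82 m^2


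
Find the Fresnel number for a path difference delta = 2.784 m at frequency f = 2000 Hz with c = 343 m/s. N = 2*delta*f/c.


N = 2*delta*f/c = 2*delta/lambda, where lambda = c/f
lambda = 343 / 2000 = 0.1715 m
N = 2 * 2.784 / 0.1715 = 32.466


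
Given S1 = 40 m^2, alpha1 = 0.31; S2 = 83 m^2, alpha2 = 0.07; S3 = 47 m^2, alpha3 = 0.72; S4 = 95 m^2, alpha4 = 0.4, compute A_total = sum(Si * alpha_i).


40 * 0.31 = 12.4
83 * 0.07 = 5.81
47 * 0.72 = 33.84
95 * 0.4 = 38
A_total = 12.4 + 5.81 + 33.84 + 38 = 90.05 m^2


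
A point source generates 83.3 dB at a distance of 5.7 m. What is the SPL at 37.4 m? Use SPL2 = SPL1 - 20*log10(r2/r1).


r2/r1 = 37.4/5.7 = 6.5614
Correction = 20*log10(6.5614) = 16.3399 dB
SPL2 = 83.3 - 16.3399 = 66.96 dB


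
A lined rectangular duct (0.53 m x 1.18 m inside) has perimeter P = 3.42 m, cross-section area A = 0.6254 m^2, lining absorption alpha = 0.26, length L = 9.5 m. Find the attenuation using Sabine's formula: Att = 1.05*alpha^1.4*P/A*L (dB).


alpha^1.4 = 0.26^1.4 = 0.151692
Attenuation rate = 1.05 * alpha^1.4 * P / A
= 1.05 * 0.151692 * 3.42 / 0.6254 = 0.871004 dB/m
Total Att = 0.871004 * 9.5 = 8.2745 dB


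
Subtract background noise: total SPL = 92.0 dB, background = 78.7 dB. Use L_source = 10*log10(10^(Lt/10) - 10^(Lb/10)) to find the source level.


10^(92.0/10) = 1.58489e+09
10^(78.7/10) = 7.4131e+07
Difference = 1.58489e+09 - 7.4131e+07 = 1.51076e+09
L_source = 10*log10(1.51076e+09) = 91.792 dB


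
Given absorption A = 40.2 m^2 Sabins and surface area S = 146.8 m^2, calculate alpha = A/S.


Absorption coefficient = absorbed power / incident power
alpha = A / S = 40.2 / 146.8 = 0.27384


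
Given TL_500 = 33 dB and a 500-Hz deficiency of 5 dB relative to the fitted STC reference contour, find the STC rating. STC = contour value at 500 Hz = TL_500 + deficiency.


By ASTM E413, STC = value of the fitted reference contour at 500 Hz.
Contour value at 500 Hz = TL_500 + deficiency = 33 + 5 = 38
STC = 38


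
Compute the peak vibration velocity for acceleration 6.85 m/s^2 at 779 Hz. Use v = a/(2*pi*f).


omega = 2*pi*f = 2*pi*779 = 4894.6 rad/s
v = a / omega = 6.85 / 4894.6 = 0.0013995 m/s


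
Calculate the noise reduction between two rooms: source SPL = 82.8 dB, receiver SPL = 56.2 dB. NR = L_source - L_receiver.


NR = L_source - L_receiver (difference between source and receiving room levels)
NR = 82.8 - 56.2 = 26.6 dB


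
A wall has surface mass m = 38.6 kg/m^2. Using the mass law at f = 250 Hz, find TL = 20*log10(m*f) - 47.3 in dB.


m * f = 38.6 * 250 = 9650
20*log10(9650) = 79.6905 dB
TL = 79.6905 - 47.3 = 32.391 dB


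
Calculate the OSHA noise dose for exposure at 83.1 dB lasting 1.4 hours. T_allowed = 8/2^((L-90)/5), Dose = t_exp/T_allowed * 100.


T_allowed = 8 / 2^((83.1 - 90)/5) = 20.8215 hr
Dose = 1.4 / 20.8215 * 100 = 6.7238 %


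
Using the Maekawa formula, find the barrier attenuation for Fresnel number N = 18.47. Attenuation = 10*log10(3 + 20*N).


3 + 20*N = 3 + 20*18.47 = 372.4
Att = 10*log10(372.4) = 25.71 dB


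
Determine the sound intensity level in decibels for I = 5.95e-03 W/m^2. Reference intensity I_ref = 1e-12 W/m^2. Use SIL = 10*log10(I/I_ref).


I / I_ref = 5.95e-03 / 1e-12 = 5.95e+09
SIL = 10 * log10(5.95e+09) = 97.745 dB


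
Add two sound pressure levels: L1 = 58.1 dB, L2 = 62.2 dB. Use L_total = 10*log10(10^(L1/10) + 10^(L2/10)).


10^(58.1/10) = 645654
10^(62.2/10) = 1.65959e+06
Sum = 645654 + 1.65959e+06 = 2.30524e+06
L_total = 10*log10(2.30524e+06) = 63.627 dB


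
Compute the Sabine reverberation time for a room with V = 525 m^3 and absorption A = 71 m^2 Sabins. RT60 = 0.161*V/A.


RT60 = 0.161 * 525 / 71 = 1.1905 s


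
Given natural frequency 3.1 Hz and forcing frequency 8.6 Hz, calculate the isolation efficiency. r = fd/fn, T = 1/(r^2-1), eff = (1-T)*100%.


r = 8.6 / 3.1 = 2.77419
r^2 - 1 = 2.77419^2 - 1 = 6.69613
T = 1/6.69613 = 0.14934
Efficiency = (1 - 0.14934)*100 = 85.066 %


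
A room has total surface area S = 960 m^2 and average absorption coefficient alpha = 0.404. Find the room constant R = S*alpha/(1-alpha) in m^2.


R = 960 * 0.404 / (1 - 0.404) = 650.74 m^2


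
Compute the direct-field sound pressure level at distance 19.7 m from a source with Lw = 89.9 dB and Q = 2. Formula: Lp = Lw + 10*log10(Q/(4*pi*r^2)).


4*pi*r^2 = 4*pi*19.7^2 = 4876.88 m^2
Q / (4*pi*r^2) = 2 / 4876.88 = 0.000410098
Lp = 89.9 + 10*log10(0.000410098) = 56.029 dB


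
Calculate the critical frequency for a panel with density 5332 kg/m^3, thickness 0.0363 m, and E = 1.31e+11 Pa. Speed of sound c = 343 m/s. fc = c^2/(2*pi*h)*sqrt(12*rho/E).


12*rho/E = 12*5332/1.31e+11 = 4.88427e-07
sqrt(12*rho/E) = sqrt(4.88427e-07) = 0.000698876
c^2/(2*pi*h) = 343^2/(2*pi*0.0363) = 515824
fc = 515824 * 0.000698876 = 360.5 Hz


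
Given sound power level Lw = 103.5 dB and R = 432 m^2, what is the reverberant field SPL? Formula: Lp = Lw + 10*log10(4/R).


4/R = 4/432 = 0.00925926
Lp = 103.5 + 10*log10(0.00925926) = 83.166 dB


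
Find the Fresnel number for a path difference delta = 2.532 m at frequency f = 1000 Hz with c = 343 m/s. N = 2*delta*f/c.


N = 2*delta*f/c = 2*delta/lambda, where lambda = c/f
lambda = 343 / 1000 = 0.343 m
N = 2 * 2.532 / 0.343 = 14.764


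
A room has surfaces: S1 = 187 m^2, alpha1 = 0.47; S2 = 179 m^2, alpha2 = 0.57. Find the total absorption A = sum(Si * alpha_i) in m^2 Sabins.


187 * 0.47 = 87.89
179 * 0.57 = 102.03
A_total = 87.89 + 102.03 = 189.92 m^2


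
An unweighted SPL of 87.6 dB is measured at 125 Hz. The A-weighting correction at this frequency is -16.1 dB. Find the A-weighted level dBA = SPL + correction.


A-weighting table: 125 Hz -> -16.1 dB correction
SPL_A = SPL + correction = 87.6 + (-16.1) = 71.5 dBA


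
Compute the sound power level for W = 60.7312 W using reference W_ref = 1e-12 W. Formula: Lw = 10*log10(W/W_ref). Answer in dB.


W / W_ref = 60.7312 / 1e-12 = 6.07312e+13
Lw = 10 * log10(6.07312e+13) = 137.83 dB


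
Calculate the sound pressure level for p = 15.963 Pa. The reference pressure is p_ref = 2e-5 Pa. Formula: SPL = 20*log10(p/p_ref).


p / p_ref = 15.963 / 2e-5 = 798150
SPL = 20 * log10(798150) = 118.04 dB


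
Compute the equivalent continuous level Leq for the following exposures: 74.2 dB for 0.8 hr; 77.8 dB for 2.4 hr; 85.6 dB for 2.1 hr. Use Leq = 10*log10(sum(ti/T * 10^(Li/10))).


T_total = 0.8 + 2.4 + 2.1 = 5.3 hr
(0.8/5.3) * 10^(74.2/10) = 3.97022e+06
(2.4/5.3) * 10^(77.8/10) = 2.72857e+07
(2.1/5.3) * 10^(85.6/10) = 1.43861e+08
Sum = 3.97022e+06 + 2.72857e+07 + 1.43861e+08 = 1.75117e+08
Leq = 10*log10(1.75117e+08) = 82.433 dB


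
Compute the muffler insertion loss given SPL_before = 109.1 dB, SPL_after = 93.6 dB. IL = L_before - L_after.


Insertion loss = SPL without muffler - SPL with muffler
IL = 109.1 - 93.6 = 15.5 dB


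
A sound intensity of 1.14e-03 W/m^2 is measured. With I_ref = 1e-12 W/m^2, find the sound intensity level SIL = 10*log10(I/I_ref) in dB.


I / I_ref = 1.14e-03 / 1e-12 = 1.14e+09
SIL = 10 * log10(1.14e+09) = 90.569 dB


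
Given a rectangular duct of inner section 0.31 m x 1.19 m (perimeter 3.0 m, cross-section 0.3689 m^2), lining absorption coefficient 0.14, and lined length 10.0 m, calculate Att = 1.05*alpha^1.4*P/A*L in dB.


alpha^1.4 = 0.14^1.4 = 0.0637645
Attenuation rate = 1.05 * alpha^1.4 * P / A
= 1.05 * 0.0637645 * 3.0 / 0.3689 = 0.544479 dB/m
Total Att = 0.544479 * 10.0 = 5.4448 dB


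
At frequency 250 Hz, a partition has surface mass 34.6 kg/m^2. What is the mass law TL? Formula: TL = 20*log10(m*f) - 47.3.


m * f = 34.6 * 250 = 8650
20*log10(8650) = 78.7403 dB
TL = 78.7403 - 47.3 = 31.44 dB


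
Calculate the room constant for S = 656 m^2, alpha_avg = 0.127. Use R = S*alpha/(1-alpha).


R = 656 * 0.127 / (1 - 0.127) = 95.432 m^2


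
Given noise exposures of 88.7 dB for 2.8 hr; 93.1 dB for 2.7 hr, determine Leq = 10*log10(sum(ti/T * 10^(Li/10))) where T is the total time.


T_total = 2.8 + 2.7 = 5.5 hr
(2.8/5.5) * 10^(88.7/10) = 3.77394e+08
(2.7/5.5) * 10^(93.1/10) = 1.00231e+09
Sum = 3.77394e+08 + 1.00231e+09 = 1.3797e+09
Leq = 10*log10(1.3797e+09) = 91.398 dB


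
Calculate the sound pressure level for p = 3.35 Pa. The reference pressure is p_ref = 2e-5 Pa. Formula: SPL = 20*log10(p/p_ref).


p / p_ref = 3.35 / 2e-5 = 167500
SPL = 20 * log10(167500) = 104.48 dB


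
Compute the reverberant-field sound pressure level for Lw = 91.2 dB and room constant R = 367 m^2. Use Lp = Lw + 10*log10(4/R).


4/R = 4/367 = 0.0108992
Lp = 91.2 + 10*log10(0.0108992) = 71.574 dB


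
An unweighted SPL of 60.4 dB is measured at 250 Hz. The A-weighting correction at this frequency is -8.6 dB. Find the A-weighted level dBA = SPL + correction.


A-weighting table: 250 Hz -> -8.6 dB correction
SPL_A = SPL + correction = 60.4 + (-8.6) = 51.8 dBA


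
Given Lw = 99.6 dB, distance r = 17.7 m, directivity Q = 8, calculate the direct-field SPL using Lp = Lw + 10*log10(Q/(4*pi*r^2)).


4*pi*r^2 = 4*pi*17.7^2 = 3936.92 m^2
Q / (4*pi*r^2) = 8 / 3936.92 = 0.00203205
Lp = 99.6 + 10*log10(0.00203205) = 72.679 dB


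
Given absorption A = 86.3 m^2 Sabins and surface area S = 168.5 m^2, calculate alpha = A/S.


Absorption coefficient = absorbed power / incident power
alpha = A / S = 86.3 / 168.5 = 0.51217


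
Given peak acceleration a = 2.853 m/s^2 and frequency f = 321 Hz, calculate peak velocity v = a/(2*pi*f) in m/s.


omega = 2*pi*f = 2*pi*321 = 2016.9 rad/s
v = a / omega = 2.853 / 2016.9 = 0.0014145 m/s


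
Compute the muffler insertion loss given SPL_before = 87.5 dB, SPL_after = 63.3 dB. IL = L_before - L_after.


Insertion loss = SPL without muffler - SPL with muffler
IL = 87.5 - 63.3 = 24.2 dB


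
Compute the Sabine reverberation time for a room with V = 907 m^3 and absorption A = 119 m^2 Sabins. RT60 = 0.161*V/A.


RT60 = 0.161 * 907 / 119 = 1.2271 s


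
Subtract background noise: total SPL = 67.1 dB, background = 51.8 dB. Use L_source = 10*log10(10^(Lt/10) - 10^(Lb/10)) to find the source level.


10^(67.1/10) = 5.12861e+06
10^(51.8/10) = 151356
Difference = 5.12861e+06 - 151356 = 4.97725e+06
L_source = 10*log10(4.97725e+06) = 66.97 dB


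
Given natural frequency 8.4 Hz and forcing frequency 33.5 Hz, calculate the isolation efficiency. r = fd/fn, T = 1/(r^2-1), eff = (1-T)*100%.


r = 33.5 / 8.4 = 3.9881
r^2 - 1 = 3.9881^2 - 1 = 14.9049
T = 1/14.9049 = 0.067092
Efficiency = (1 - 0.067092)*100 = 93.291 %


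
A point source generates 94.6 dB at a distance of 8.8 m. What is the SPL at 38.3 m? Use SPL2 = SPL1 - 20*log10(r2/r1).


r2/r1 = 38.3/8.8 = 4.35227
Correction = 20*log10(4.35227) = 12.7743 dB
SPL2 = 94.6 - 12.7743 = 81.826 dB


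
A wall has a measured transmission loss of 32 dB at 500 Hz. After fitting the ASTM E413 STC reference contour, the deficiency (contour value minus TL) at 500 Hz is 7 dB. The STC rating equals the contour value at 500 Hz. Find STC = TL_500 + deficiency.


By ASTM E413, STC = value of the fitted reference contour at 500 Hz.
Contour value at 500 Hz = TL_500 + deficiency = 32 + 7 = 39
STC = 39


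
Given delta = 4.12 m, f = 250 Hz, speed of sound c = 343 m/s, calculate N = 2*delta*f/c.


N = 2*delta*f/c = 2*delta/lambda, where lambda = c/f
lambda = 343 / 250 = 1.372 m
N = 2 * 4.12 / 1.372 = 6.0058


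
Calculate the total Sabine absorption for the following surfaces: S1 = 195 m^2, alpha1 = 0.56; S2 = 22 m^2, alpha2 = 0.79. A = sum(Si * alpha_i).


195 * 0.56 = 109.2
22 * 0.79 = 17.38
A_total = 109.2 + 17.38 = 126.58 m^2


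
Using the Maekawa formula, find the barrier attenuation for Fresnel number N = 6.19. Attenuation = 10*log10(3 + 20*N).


3 + 20*N = 3 + 20*6.19 = 126.8
Att = 10*log10(126.8) = 21.031 dB


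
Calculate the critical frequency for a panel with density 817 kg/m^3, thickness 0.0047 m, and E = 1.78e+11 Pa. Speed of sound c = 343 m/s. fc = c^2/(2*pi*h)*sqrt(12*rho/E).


12*rho/E = 12*817/1.78e+11 = 5.50787e-08
sqrt(12*rho/E) = sqrt(5.50787e-08) = 0.000234689
c^2/(2*pi*h) = 343^2/(2*pi*0.0047) = 3.98392e+06
fc = 3.98392e+06 * 0.000234689 = 934.98 Hz


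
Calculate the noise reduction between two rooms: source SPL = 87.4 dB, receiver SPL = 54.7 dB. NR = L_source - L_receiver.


NR = L_source - L_receiver (difference between source and receiving room levels)
NR = 87.4 - 54.7 = 32.7 dB


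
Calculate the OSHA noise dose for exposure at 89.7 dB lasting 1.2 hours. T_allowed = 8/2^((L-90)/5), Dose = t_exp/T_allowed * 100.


T_allowed = 8 / 2^((89.7 - 90)/5) = 8.33973 hr
Dose = 1.2 / 8.33973 * 100 = 14.389 %


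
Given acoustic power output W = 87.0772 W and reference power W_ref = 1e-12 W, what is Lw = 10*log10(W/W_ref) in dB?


W / W_ref = 87.0772 / 1e-12 = 8.70772e+13
Lw = 10 * log10(8.70772e+13) = 139.4 dB


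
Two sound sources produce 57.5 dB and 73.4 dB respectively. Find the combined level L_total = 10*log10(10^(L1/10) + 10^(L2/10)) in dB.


10^(57.5/10) = 562341
10^(73.4/10) = 2.18776e+07
Sum = 562341 + 2.18776e+07 = 2.24399e+07
L_total = 10*log10(2.24399e+07) = 73.51 dB


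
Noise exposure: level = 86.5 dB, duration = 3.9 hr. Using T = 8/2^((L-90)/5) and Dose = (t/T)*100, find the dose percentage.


T_allowed = 8 / 2^((86.5 - 90)/5) = 12.996 hr
Dose = 3.9 / 12.996 * 100 = 30.009 %


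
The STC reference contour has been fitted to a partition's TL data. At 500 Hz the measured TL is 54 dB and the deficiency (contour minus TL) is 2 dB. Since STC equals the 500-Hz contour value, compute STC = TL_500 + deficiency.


By ASTM E413, STC = value of the fitted reference contour at 500 Hz.
Contour value at 500 Hz = TL_500 + deficiency = 54 + 2 = 56
STC = 56


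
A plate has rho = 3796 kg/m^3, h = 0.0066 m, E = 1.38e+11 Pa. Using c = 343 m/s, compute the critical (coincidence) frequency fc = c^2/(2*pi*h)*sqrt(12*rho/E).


12*rho/E = 12*3796/1.38e+11 = 3.30087e-07
sqrt(12*rho/E) = sqrt(3.30087e-07) = 0.000574532
c^2/(2*pi*h) = 343^2/(2*pi*0.0066) = 2.83703e+06
fc = 2.83703e+06 * 0.000574532 = 1630 Hz


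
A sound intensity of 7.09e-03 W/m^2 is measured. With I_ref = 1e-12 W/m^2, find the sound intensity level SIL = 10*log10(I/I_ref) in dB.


I / I_ref = 7.09e-03 / 1e-12 = 7.09e+09
SIL = 10 * log10(7.09e+09) = 98.506 dB


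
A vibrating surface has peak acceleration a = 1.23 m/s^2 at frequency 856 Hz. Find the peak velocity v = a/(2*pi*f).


omega = 2*pi*f = 2*pi*856 = 5378.41 rad/s
v = a / omega = 1.23 / 5378.41 = 0.00022869 m/s


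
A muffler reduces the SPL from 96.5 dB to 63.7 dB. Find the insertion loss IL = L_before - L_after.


Insertion loss = SPL without muffler - SPL with muffler
IL = 96.5 - 63.7 = 32.8 dB


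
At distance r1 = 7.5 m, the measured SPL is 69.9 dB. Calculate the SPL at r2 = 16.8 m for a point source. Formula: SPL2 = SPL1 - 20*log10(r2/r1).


r2/r1 = 16.8/7.5 = 2.24
Correction = 20*log10(2.24) = 7.00496 dB
SPL2 = 69.9 - 7.00496 = 62.895 dB


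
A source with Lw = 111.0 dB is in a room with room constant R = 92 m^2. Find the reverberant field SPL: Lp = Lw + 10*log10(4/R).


4/R = 4/92 = 0.0434783
Lp = 111.0 + 10*log10(0.0434783) = 97.383 dB


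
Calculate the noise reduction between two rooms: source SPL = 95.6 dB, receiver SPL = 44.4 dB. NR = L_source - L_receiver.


NR = L_source - L_receiver (difference between source and receiving room levels)
NR = 95.6 - 44.4 = 51.2 dB


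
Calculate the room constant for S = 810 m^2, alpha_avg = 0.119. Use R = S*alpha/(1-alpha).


R = 810 * 0.119 / (1 - 0.119) = 109.41 m^2


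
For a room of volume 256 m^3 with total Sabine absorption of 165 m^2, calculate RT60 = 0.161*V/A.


RT60 = 0.161 * 256 / 165 = 0.24979 s


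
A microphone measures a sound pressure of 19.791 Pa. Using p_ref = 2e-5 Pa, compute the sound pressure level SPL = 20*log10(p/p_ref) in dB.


p / p_ref = 19.791 / 2e-5 = 989550
SPL = 20 * log10(989550) = 119.91 dB


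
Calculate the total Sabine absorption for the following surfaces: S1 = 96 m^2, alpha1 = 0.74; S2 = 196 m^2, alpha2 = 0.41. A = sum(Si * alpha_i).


96 * 0.74 = 71.04
196 * 0.41 = 80.36
A_total = 71.04 + 80.36 = 151.4 m^2


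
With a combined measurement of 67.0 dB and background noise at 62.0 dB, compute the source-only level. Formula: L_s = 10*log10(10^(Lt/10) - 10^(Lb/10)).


10^(67.0/10) = 5.01187e+06
10^(62.0/10) = 1.58489e+06
Difference = 5.01187e+06 - 1.58489e+06 = 3.42698e+06
L_source = 10*log10(3.42698e+06) = 65.349 dB


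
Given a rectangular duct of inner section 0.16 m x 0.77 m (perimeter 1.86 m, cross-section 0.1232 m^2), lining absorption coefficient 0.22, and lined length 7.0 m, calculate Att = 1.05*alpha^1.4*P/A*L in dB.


alpha^1.4 = 0.22^1.4 = 0.120058
Attenuation rate = 1.05 * alpha^1.4 * P / A
= 1.05 * 0.120058 * 1.86 / 0.1232 = 1.90319 dB/m
Total Att = 1.90319 * 7.0 = 13.322 dB


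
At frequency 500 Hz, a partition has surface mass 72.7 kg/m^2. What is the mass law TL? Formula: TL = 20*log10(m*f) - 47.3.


m * f = 72.7 * 500 = 36350
20*log10(36350) = 91.2101 dB
TL = 91.2101 - 47.3 = 43.91 dB


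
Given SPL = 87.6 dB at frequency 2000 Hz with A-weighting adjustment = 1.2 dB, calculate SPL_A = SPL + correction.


A-weighting table: 2000 Hz -> 1.2 dB correction
SPL_A = SPL + correction = 87.6 + (1.2) = 88.8 dBA


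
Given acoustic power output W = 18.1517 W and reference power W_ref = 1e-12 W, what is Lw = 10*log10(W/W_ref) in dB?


W / W_ref = 18.1517 / 1e-12 = 1.81517e+13
Lw = 10 * log10(1.81517e+13) = 132.59 dB


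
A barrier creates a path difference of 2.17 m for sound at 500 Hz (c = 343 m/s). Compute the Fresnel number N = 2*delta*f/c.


N = 2*delta*f/c = 2*delta/lambda, where lambda = c/f
lambda = 343 / 500 = 0.686 m
N = 2 * 2.17 / 0.686 = 6.3265


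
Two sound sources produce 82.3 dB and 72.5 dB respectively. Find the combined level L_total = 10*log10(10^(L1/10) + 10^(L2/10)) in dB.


10^(82.3/10) = 1.69824e+08
10^(72.5/10) = 1.77828e+07
Sum = 1.69824e+08 + 1.77828e+07 = 1.87607e+08
L_total = 10*log10(1.87607e+08) = 82.732 dB


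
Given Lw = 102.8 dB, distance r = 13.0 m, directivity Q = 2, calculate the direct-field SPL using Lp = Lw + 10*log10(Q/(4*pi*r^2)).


4*pi*r^2 = 4*pi*13.0^2 = 2123.72 m^2
Q / (4*pi*r^2) = 2 / 2123.72 = 0.000941744
Lp = 102.8 + 10*log10(0.000941744) = 72.539 dB


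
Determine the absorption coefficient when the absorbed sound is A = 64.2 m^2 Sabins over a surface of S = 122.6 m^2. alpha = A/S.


Absorption coefficient = absorbed power / incident power
alpha = A / S = 64.2 / 122.6 = 0.52365


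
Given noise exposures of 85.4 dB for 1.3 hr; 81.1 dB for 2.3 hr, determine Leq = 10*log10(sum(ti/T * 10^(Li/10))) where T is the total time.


T_total = 1.3 + 2.3 = 3.6 hr
(1.3/3.6) * 10^(85.4/10) = 1.25211e+08
(2.3/3.6) * 10^(81.1/10) = 8.23048e+07
Sum = 1.25211e+08 + 8.23048e+07 = 2.07516e+08
Leq = 10*log10(2.07516e+08) = 83.171 dB


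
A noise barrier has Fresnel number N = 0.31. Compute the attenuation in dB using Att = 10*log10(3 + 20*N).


3 + 20*N = 3 + 20*0.31 = 9.2
Att = 10*log10(9.2) = 9.6379 dB


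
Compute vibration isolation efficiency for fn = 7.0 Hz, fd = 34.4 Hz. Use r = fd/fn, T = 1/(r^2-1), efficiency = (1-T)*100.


r = 34.4 / 7.0 = 4.91429
r^2 - 1 = 4.91429^2 - 1 = 23.1502
T = 1/23.1502 = 0.0431962
Efficiency = (1 - 0.0431962)*100 = 95.68 %


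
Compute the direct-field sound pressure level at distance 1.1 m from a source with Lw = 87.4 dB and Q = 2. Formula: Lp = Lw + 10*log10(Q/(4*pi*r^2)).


4*pi*r^2 = 4*pi*1.1^2 = 15.2053 m^2
Q / (4*pi*r^2) = 2 / 15.2053 = 0.131533
Lp = 87.4 + 10*log10(0.131533) = 78.59 dB


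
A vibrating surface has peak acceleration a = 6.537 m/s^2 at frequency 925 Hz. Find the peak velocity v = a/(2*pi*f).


omega = 2*pi*f = 2*pi*925 = 5811.95 rad/s
v = a / omega = 6.537 / 5811.95 = 0.0011248 m/s


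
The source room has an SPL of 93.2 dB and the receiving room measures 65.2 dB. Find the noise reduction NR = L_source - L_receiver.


NR = L_source - L_receiver (difference between source and receiving room levels)
NR = 93.2 - 65.2 = 28 dB


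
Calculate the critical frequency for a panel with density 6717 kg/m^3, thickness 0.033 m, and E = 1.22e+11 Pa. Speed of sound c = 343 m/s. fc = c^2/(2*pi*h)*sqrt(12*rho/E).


12*rho/E = 12*6717/1.22e+11 = 6.60689e-07
sqrt(12*rho/E) = sqrt(6.60689e-07) = 0.000812828
c^2/(2*pi*h) = 343^2/(2*pi*0.033) = 567407
fc = 567407 * 0.000812828 = 461.2 Hz


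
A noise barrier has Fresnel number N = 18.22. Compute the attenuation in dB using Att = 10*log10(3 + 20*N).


3 + 20*N = 3 + 20*18.22 = 367.4
Att = 10*log10(367.4) = 25.651 dB


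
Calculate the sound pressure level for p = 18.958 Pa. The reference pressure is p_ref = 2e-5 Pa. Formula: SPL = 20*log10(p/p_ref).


p / p_ref = 18.958 / 2e-5 = 947900
SPL = 20 * log10(947900) = 119.54 dB


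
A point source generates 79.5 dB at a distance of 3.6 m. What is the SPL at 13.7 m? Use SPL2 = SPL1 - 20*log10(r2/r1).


r2/r1 = 13.7/3.6 = 3.80556
Correction = 20*log10(3.80556) = 11.6084 dB
SPL2 = 79.5 - 11.6084 = 67.892 dB


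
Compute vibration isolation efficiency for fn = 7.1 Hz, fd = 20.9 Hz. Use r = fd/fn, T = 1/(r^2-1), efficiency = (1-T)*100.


r = 20.9 / 7.1 = 2.94366
r^2 - 1 = 2.94366^2 - 1 = 7.66513
T = 1/7.66513 = 0.130461
Efficiency = (1 - 0.130461)*100 = 86.954 %


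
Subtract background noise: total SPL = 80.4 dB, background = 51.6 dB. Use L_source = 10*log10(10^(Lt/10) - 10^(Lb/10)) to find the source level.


10^(80.4/10) = 1.09648e+08
10^(51.6/10) = 144544
Difference = 1.09648e+08 - 144544 = 1.09503e+08
L_source = 10*log10(1.09503e+08) = 80.394 dB


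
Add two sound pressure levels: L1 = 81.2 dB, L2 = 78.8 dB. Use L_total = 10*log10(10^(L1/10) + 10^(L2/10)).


10^(81.2/10) = 1.31826e+08
10^(78.8/10) = 7.58578e+07
Sum = 1.31826e+08 + 7.58578e+07 = 2.07684e+08
L_total = 10*log10(2.07684e+08) = 83.174 dB


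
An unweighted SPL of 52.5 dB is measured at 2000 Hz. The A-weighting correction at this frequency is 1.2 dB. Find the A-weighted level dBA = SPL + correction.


A-weighting table: 2000 Hz -> 1.2 dB correction
SPL_A = SPL + correction = 52.5 + (1.2) = 53.7 dBA


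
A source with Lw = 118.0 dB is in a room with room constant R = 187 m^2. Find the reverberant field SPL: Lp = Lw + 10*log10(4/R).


4/R = 4/187 = 0.0213904
Lp = 118.0 + 10*log10(0.0213904) = 101.3 dB


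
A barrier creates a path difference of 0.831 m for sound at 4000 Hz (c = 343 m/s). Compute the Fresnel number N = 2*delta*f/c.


N = 2*delta*f/c = 2*delta/lambda, where lambda = c/f
lambda = 343 / 4000 = 0.08575 m
N = 2 * 0.831 / 0.08575 = 19.382


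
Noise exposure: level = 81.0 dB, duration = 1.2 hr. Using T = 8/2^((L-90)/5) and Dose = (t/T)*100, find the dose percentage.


T_allowed = 8 / 2^((81.0 - 90)/5) = 27.8576 hr
Dose = 1.2 / 27.8576 * 100 = 4.3076 %


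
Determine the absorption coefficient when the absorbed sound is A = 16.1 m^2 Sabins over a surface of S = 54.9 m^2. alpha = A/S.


Absorption coefficient = absorbed power / incident power
alpha = A / S = 16.1 / 54.9 = 0.29326


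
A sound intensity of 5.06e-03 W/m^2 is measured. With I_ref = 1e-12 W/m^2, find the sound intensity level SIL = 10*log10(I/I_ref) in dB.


I / I_ref = 5.06e-03 / 1e-12 = 5.06e+09
SIL = 10 * log10(5.06e+09) = 97.042 dB


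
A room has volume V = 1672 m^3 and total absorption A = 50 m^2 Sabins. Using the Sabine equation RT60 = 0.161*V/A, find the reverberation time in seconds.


RT60 = 0.161 * 1672 / 50 = 5.3838 s


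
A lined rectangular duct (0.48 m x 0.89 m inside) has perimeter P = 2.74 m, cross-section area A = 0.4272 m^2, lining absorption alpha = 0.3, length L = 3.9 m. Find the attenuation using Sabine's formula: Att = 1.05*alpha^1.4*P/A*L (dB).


alpha^1.4 = 0.3^1.4 = 0.18534
Attenuation rate = 1.05 * alpha^1.4 * P / A
= 1.05 * 0.18534 * 2.74 / 0.4272 = 1.24818 dB/m
Total Att = 1.24818 * 3.9 = 4.8679 dB


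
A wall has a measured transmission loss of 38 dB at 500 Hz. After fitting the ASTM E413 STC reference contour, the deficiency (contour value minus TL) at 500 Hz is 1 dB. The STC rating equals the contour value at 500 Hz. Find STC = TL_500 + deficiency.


By ASTM E413, STC = value of the fitted reference contour at 500 Hz.
Contour value at 500 Hz = TL_500 + deficiency = 38 + 1 = 39
STC = 39


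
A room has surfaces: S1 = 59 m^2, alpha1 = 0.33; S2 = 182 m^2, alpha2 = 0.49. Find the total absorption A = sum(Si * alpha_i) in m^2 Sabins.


59 * 0.33 = 19.47
182 * 0.49 = 89.18
A_total = 19.47 + 89.18 = 108.65 m^2


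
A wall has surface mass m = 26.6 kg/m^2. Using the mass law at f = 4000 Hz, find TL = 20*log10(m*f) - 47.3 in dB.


m * f = 26.6 * 4000 = 106400
20*log10(106400) = 100.539 dB
TL = 100.539 - 47.3 = 53.239 dB


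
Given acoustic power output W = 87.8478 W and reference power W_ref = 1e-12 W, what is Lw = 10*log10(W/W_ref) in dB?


W / W_ref = 87.8478 / 1e-12 = 8.78478e+13
Lw = 10 * log10(8.78478e+13) = 139.44 dB


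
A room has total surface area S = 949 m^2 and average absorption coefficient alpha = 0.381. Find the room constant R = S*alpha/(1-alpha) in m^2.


R = 949 * 0.381 / (1 - 0.381) = 584.12 m^2


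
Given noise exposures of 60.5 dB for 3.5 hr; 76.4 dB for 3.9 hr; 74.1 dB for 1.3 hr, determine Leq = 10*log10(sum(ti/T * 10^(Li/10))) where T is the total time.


T_total = 3.5 + 3.9 + 1.3 = 8.7 hr
(3.5/8.7) * 10^(60.5/10) = 451387
(3.9/8.7) * 10^(76.4/10) = 1.9568e+07
(1.3/8.7) * 10^(74.1/10) = 3.84082e+06
Sum = 451387 + 1.9568e+07 + 3.84082e+06 = 2.38602e+07
Leq = 10*log10(2.38602e+07) = 73.777 dB


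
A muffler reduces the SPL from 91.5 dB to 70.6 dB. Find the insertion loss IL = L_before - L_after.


Insertion loss = SPL without muffler - SPL with muffler
IL = 91.5 - 70.6 = 20.9 dB


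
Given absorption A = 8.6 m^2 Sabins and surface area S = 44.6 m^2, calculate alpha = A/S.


Absorption coefficient = absorbed power / incident power
alpha = A / S = 8.6 / 44.6 = 0.19283


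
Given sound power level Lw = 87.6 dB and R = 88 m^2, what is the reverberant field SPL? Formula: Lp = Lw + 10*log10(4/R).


4/R = 4/88 = 0.0454545
Lp = 87.6 + 10*log10(0.0454545) = 74.176 dB


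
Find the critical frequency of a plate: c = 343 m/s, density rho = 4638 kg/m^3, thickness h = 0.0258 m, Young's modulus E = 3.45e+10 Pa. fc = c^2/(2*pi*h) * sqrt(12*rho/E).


12*rho/E = 12*4638/3.45e+10 = 1.61322e-06
sqrt(12*rho/E) = sqrt(1.61322e-06) = 0.00127013
c^2/(2*pi*h) = 343^2/(2*pi*0.0258) = 725753
fc = 725753 * 0.00127013 = 921.8 Hz


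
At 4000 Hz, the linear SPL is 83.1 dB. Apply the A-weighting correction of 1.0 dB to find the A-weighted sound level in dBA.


A-weighting table: 4000 Hz -> 1.0 dB correction
SPL_A = SPL + correction = 83.1 + (1.0) = 84.1 dBA


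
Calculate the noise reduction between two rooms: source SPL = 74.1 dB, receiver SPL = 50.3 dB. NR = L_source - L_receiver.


NR = L_source - L_receiver (difference between source and receiving room levels)
NR = 74.1 - 50.3 = 23.8 dB


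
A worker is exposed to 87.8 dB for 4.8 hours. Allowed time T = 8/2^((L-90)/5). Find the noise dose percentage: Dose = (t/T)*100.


T_allowed = 8 / 2^((87.8 - 90)/5) = 10.8528 hr
Dose = 4.8 / 10.8528 * 100 = 44.228 %


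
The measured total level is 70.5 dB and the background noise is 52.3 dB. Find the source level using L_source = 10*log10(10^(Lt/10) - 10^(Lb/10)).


10^(70.5/10) = 1.12202e+07
10^(52.3/10) = 169824
Difference = 1.12202e+07 - 169824 = 1.10504e+07
L_source = 10*log10(1.10504e+07) = 70.434 dB


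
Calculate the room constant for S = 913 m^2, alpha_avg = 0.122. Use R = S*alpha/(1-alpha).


R = 913 * 0.122 / (1 - 0.122) = 126.86 m^2


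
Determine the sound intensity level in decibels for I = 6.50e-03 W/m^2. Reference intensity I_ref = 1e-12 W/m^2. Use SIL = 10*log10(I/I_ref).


I / I_ref = 6.50e-03 / 1e-12 = 6.5e+09
SIL = 10 * log10(6.5e+09) = 98.129 dB


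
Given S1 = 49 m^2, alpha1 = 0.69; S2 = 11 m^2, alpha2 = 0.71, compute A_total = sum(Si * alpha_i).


49 * 0.69 = 33.81
11 * 0.71 = 7.81
A_total = 33.81 + 7.81 = 41.62 m^2


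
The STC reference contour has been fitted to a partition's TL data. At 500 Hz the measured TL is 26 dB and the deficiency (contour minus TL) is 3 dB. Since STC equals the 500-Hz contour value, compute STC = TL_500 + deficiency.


By ASTM E413, STC = value of the fitted reference contour at 500 Hz.
Contour value at 500 Hz = TL_500 + deficiency = 26 + 3 = 29
STC = 29


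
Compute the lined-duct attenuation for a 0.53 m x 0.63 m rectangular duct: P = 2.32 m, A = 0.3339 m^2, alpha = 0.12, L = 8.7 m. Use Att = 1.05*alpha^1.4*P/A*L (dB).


alpha^1.4 = 0.12^1.4 = 0.0513871
Attenuation rate = 1.05 * alpha^1.4 * P / A
= 1.05 * 0.0513871 * 2.32 / 0.3339 = 0.3749 dB/m
Total Att = 0.3749 * 8.7 = 3.2616 dB


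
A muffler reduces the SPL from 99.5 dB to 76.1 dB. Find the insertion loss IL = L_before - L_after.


Insertion loss = SPL without muffler - SPL with muffler
IL = 99.5 - 76.1 = 23.4 dB


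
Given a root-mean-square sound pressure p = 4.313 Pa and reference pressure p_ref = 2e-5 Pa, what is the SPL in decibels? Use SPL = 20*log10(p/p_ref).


p / p_ref = 4.313 / 2e-5 = 215650
SPL = 20 * log10(215650) = 106.67 dB


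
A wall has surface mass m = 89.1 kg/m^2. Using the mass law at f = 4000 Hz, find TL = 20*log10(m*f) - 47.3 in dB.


m * f = 89.1 * 4000 = 356400
20*log10(356400) = 111.039 dB
TL = 111.039 - 47.3 = 63.739 dB


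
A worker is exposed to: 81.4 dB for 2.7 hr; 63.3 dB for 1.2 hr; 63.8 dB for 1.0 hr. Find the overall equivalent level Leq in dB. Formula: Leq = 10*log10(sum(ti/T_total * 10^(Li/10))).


T_total = 2.7 + 1.2 + 1.0 = 4.9 hr
(2.7/4.9) * 10^(81.4/10) = 7.6062e+07
(1.2/4.9) * 10^(63.3/10) = 523583
(1.0/4.9) * 10^(63.8/10) = 489558
Sum = 7.6062e+07 + 523583 + 489558 = 7.70751e+07
Leq = 10*log10(7.70751e+07) = 78.869 dB


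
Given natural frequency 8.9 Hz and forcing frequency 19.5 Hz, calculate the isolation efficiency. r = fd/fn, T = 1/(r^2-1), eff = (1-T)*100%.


r = 19.5 / 8.9 = 2.19101
r^2 - 1 = 2.19101^2 - 1 = 3.80052
T = 1/3.80052 = 0.263122
Efficiency = (1 - 0.263122)*100 = 73.688 %


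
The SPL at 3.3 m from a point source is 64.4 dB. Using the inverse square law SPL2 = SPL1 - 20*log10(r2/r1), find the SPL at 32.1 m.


r2/r1 = 32.1/3.3 = 9.72727
Correction = 20*log10(9.72727) = 19.7598 dB
SPL2 = 64.4 - 19.7598 = 44.64 dB


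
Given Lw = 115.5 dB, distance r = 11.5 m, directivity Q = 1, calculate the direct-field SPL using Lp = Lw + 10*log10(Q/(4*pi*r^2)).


4*pi*r^2 = 4*pi*11.5^2 = 1661.9 m^2
Q / (4*pi*r^2) = 1 / 1661.9 = 0.000601721
Lp = 115.5 + 10*log10(0.000601721) = 83.294 dB
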